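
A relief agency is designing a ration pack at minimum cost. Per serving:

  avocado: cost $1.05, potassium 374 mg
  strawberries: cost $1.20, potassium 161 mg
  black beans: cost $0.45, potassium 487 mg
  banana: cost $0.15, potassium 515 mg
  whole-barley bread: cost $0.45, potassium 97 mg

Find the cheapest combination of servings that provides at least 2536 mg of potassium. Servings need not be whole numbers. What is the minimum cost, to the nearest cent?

Cost per mg of potassium: banana $0.0003, black beans $0.0009, avocado $0.0028, whole-barley bread $0.0046, strawberries $0.0075.
With no serving limits, use only banana: 2536 mg / 515 mg = 4.924 servings × $0.15 = $0.74.

$0.74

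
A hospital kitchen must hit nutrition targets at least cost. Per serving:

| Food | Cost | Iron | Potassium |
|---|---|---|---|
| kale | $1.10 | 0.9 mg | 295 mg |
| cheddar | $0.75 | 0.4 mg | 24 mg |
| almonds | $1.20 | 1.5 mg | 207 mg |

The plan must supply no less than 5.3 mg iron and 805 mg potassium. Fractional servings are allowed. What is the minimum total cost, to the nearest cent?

With two linear requirements the optimum uses one or two foods; enumerate the corners.
kale only: max(5.3/0.9, 805/295) = 5.889 servings → $6.48.
cheddar only: max(5.3/0.4, 805/24) = 33.54 servings → $25.16.
almonds only: max(5.3/1.5, 805/207) = 3.889 servings → $4.67.
kale + cheddar with both tight: 2.021 servings and 8.703 servings → $8.75.
kale + almonds with both tight: 0.4309 servings and 3.275 servings → $4.40.
cheddar + almonds with both targets exact would need a negative amount; discard.
So the least-cost plan costs $4.40.

$4.40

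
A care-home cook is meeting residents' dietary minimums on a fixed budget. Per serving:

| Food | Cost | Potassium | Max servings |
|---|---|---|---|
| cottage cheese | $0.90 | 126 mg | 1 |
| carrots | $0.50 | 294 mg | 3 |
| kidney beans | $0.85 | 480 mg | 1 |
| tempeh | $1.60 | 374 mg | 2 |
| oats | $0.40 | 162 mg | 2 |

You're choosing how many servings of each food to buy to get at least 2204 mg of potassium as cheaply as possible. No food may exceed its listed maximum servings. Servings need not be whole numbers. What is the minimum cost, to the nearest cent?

Cost per mg of potassium: carrots $0.0017, kidney beans $0.0018, oats $0.0025, tempeh $0.0043, cottage cheese $0.0071.
Take 3 servings of carrots: +882.0 mg potassium for $1.50 (total $1.50, still need 1322.0 mg).
Take 1 serving of kidney beans: +480.0 mg potassium for $0.85 (total $2.35, still need 842.0 mg).
Take 2 servings of oats: +324.0 mg potassium for $0.80 (total $3.15, still need 518.0 mg).
Take 1.385 servings of tempeh: +518.0 mg potassium for $2.22 (total $5.37, still need 0.0 mg).
Greedy by cheapest-per-mg is optimal for a single linear constraint, so the minimum cost is $5.37.

$5.37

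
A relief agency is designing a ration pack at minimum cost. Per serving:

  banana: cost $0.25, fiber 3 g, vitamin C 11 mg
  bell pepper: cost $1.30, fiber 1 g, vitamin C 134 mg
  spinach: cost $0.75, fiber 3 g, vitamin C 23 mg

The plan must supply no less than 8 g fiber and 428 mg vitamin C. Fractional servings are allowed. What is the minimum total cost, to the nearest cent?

$4.39

banana only: max(8/3, 428/11) = 38.91 servings → $9.73.
bell pepper only: max(8/1, 428/134) = 8 servings → $10.40.
spinach only: max(8/3, 428/23) = 18.61 servings → $13.96.
banana + bell pepper with both tight: 1.647 servings and 3.059 servings → $4.39.
banana + spinach with both targets exact would need a negative amount; discard.
bell pepper + spinach with both tight: 2.902 servings and 1.699 servings → $5.05.
So the least-cost plan costs $4.39.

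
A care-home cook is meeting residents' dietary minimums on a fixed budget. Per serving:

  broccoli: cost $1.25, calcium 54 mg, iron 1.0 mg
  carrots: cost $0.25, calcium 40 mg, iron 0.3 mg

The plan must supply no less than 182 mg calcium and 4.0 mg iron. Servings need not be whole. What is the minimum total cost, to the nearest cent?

broccoli only: max(182/54, 4.0/1.0) = 4 servings → $5.00.
carrots only: max(182/40, 4.0/0.3) = 13.33 servings → $3.33.
broccoli + carrots: the both-tight solution has a negative serving — not a feasible corner.
The minimum over all feasible corners is $3.33.

$3.33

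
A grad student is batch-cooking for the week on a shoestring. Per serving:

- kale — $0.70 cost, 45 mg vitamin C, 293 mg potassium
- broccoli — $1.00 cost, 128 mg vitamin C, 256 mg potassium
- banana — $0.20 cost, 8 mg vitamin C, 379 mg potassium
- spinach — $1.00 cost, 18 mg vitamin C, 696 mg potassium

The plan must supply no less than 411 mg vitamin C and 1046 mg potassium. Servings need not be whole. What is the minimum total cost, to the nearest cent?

$3.30

Minimising a linear cost over {vitamin C ≥ 411, potassium ≥ 1046, servings ≥ 0} — the optimum is at a vertex, using one or two foods.
kale only: max(411/45, 1046/293) = 9.133 servings → $6.39.
broccoli only: max(411/128, 1046/256) = 4.086 servings → $4.09.
banana only: max(411/8, 1046/379) = 51.38 servings → $10.28.
spinach only: max(411/18, 1046/696) = 22.83 servings → $22.83.
kale + broccoli with both tight: 1.103 servings and 2.823 servings → $3.60.
kale + banana: the both-tight solution has a negative serving — not a feasible corner.
kale + spinach: intersection lies outside the first quadrant.
broccoli + banana with both tight: 3.172 servings and 0.6171 servings → $3.30.
broccoli + spinach with both tight: 3.163 servings and 0.3394 servings → $3.50.
banana + spinach: the both-tight solution has a negative serving — not a feasible corner.
The minimum over all feasible corners is $3.30.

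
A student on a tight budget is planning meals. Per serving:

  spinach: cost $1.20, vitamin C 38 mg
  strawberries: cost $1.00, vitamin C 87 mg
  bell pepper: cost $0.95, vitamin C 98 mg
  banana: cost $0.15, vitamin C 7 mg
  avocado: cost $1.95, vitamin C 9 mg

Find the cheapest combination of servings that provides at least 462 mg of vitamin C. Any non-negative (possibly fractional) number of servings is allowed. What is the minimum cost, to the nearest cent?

Cost per mg of vitamin C: bell pepper $0.0097, strawberries $0.0115, banana $0.0214, spinach $0.0316, avocado $0.2167.
With no serving limits, use only bell pepper: 462 mg / 98 mg = 4.714 servings × $0.95 = $4.48.

$4.48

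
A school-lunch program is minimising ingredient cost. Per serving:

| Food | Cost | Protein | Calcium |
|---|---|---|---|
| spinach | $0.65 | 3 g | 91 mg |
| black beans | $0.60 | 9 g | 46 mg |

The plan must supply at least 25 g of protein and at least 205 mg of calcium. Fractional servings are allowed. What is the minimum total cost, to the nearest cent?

$2.13

With two linear requirements the optimum uses one or two foods; enumerate the corners.
spinach only: max(25/3, 205/91) = 8.333 servings → $5.42.
black beans only: max(25/9, 205/46) = 4.457 servings → $2.67.
spinach + black beans with both tight: 1.021 servings and 2.438 servings → $2.13.
Cheapest feasible corner: $2.13.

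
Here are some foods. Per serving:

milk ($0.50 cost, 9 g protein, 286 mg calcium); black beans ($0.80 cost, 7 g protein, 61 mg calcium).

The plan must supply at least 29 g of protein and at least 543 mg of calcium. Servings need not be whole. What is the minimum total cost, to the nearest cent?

A basic optimal solution has at most two foods positive. Try each food alone and each pair with both targets met exactly.
milk only: max(29/9, 543/286) = 3.222 servings → $1.61.
black beans only: max(29/7, 543/61) = 8.902 servings → $7.12.
milk + black beans with both tight: 1.398 servings and 2.345 servings → $2.58.
The minimum over all feasible corners is $1.61.

$1.61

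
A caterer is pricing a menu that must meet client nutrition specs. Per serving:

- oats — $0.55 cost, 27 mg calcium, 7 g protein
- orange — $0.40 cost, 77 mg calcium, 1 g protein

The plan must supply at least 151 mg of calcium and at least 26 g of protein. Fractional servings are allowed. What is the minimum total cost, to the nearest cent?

$2.27

Check every corner: each single food scaled to meet both minima, and each pair solved so both constraints bind.
oats only: max(151/27, 26/7) = 5.593 servings → $3.08.
orange only: max(151/77, 26/1) = 26 servings → $10.40.
oats + orange with both tight: 3.615 servings and 0.6934 servings → $2.27.
Cheapest feasible corner: $2.27.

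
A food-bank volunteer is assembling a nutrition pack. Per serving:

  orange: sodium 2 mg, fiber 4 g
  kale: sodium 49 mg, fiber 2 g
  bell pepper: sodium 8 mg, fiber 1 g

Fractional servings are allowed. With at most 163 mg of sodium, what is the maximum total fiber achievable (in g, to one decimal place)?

Fiber per mg sodium: orange 2, bell pepper 0.125, kale 0.04082.
With no serving limits, spend the whole sodium allowance on orange: 163 mg / 2 mg × 4 g = 326.0 g.

326.0 g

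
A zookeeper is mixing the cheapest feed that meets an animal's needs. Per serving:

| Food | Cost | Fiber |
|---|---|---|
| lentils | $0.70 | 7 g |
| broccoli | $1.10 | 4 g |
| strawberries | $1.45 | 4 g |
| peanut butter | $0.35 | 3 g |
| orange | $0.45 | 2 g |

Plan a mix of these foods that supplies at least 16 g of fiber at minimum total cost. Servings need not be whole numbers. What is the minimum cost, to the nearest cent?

Cost per g of fiber: lentils $0.1000, peanut butter $0.1167, orange $0.2250, broccoli $0.2750, strawberries $0.3625.
With no serving limits, use only lentils: 16 g / 7 g = 2.286 servings × $0.70 = $1.60.

$1.60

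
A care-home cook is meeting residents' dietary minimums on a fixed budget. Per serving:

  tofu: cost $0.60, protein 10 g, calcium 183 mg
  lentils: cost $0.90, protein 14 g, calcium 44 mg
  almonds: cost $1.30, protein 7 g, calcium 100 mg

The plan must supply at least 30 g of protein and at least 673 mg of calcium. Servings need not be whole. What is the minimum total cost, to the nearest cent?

$2.21

An LP optimum is at a vertex; with two nutrient constraints at most two foods are used. Check each candidate.
tofu only: max(30/10, 673/183) = 3.678 servings → $2.21.
lentils only: max(30/14, 673/44) = 15.3 servings → $13.77.
almonds only: max(30/7, 673/100) = 6.73 servings → $8.75.
tofu + lentils: the both-tight solution has a negative serving — not a feasible corner.
tofu + almonds: intersection lies outside the first quadrant.
lentils + almonds with both targets exact would need a negative amount; discard.
Cheapest feasible corner: $2.21.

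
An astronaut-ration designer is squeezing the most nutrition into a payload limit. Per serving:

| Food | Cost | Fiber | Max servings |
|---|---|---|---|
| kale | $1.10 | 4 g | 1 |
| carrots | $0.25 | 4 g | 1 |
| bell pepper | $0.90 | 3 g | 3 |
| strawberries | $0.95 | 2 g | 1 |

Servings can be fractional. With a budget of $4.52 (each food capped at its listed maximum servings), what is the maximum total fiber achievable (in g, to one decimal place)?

18.0 g

Fiber per dollar: carrots 16, kale 3.636, bell pepper 3.333, strawberries 2.105.
Take 1 serving of carrots: spends $0.25, +4.0 g fiber (running total 4.0 g).
Take 1 serving of kale: spends $1.10, +4.0 g fiber (running total 8.0 g).
Take 3 servings of bell pepper: spends $2.70, +9.0 g fiber (running total 17.0 g).
Take 0.4947 servings of strawberries: spends $0.47, +1.0 g fiber (running total 18.0 g).
Filling greedily by fiber-per-dollar is optimal for one linear limit, giving 18.0 g.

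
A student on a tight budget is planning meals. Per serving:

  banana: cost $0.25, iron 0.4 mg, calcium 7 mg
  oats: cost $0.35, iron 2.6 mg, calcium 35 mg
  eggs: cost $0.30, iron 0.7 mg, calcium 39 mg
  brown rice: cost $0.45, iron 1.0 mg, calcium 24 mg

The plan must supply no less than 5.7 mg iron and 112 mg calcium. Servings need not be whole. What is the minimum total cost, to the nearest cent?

This is a tiny linear program; its minimum lies at a vertex of the feasible set. List the vertices and price them.
banana only: max(5.7/0.4, 112/7) = 16 servings → $4.00.
oats only: max(5.7/2.6, 112/35) = 3.2 servings → $1.12.
eggs only: max(5.7/0.7, 112/39) = 8.143 servings → $2.44.
brown rice only: max(5.7/1.0, 112/24) = 5.7 servings → $2.56.
banana + oats with both targets exact would need a negative amount; discard.
banana + eggs with both tight: 13.45 servings and 0.4579 servings → $3.50.
banana + brown rice with both tight: 9.538 servings and 1.885 servings → $3.23.
oats + eggs with both tight: 1.871 servings and 1.192 servings → $1.01.
oats + brown rice with both tight: 0.9051 servings and 3.347 servings → $1.82.
eggs + brown rice: the both-tight solution has a negative serving — not a feasible corner.
The minimum over all feasible corners is $1.01.

$1.01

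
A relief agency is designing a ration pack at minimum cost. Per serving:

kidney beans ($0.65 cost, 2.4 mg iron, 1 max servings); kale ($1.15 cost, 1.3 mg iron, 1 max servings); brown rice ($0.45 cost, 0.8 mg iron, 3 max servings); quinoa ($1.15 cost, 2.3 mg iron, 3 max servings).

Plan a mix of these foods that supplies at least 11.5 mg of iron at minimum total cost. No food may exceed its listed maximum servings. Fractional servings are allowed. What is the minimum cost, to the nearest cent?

Cost per mg of iron: kidney beans $0.2708, quinoa $0.5000, brown rice $0.5625, kale $0.8846.
Take 1 serving of kidney beans: +2.4 mg iron for $0.65 (total $0.65, still need 9.1 mg).
Take 3 servings of quinoa: +6.9 mg iron for $3.45 (total $4.10, still need 2.2 mg).
Take 2.75 servings of brown rice: +2.2 mg iron for $1.24 (total $5.34, still need 0.0 mg).
Greedy by cheapest-per-mg is optimal for a single linear constraint, so the minimum cost is $5.34.

$5.34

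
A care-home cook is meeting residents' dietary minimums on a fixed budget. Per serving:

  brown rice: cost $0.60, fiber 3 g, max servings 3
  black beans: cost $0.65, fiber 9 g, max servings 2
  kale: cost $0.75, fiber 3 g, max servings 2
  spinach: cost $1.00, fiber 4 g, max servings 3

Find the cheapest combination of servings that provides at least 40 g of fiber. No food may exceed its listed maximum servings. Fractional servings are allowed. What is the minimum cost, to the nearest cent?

$6.35

Cost per g of fiber: black beans $0.0722, brown rice $0.2000, kale $0.2500, spinach $0.2500.
Take 2 servings of black beans: +18.0 g fiber for $1.30 (total $1.30, still need 22.0 g).
Take 3 servings of brown rice: +9.0 g fiber for $1.80 (total $3.10, still need 13.0 g).
Take 2 servings of kale: +6.0 g fiber for $1.50 (total $4.60, still need 7.0 g).
Take 1.75 servings of spinach: +7.0 g fiber for $1.75 (total $6.35, still need 0.0 g).
Greedy by cheapest-per-g is optimal for a single linear constraint, so the minimum cost is $6.35.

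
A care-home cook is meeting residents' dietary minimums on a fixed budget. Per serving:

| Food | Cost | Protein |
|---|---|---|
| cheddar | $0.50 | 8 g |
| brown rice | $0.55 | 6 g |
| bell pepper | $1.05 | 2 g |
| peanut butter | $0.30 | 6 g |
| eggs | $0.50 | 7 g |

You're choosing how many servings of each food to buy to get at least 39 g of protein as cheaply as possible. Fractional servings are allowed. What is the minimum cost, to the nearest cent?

Cost per g of protein: peanut butter $0.0500, cheddar $0.0625, eggs $0.0714, brown rice $0.0917, bell pepper $0.5250.
With no serving limits, use only peanut butter: 39 g / 6 g = 6.5 servings × $0.30 = $1.95.

$1.95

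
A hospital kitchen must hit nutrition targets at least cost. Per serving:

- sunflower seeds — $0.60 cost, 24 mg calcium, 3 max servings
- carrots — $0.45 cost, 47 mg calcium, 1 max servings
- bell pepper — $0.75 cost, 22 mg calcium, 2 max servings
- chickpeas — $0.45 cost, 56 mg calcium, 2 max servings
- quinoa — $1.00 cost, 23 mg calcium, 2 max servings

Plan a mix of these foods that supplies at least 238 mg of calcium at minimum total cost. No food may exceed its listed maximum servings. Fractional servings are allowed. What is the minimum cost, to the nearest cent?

Cost per mg of calcium: chickpeas $0.0080, carrots $0.0096, sunflower seeds $0.0250, bell pepper $0.0341, quinoa $0.0435.
Take 2 servings of chickpeas: +112.0 mg calcium for $0.90 (total $0.90, still need 126.0 mg).
Take 1 serving of carrots: +47.0 mg calcium for $0.45 (total $1.35, still need 79.0 mg).
Take 3 servings of sunflower seeds: +72.0 mg calcium for $1.80 (total $3.15, still need 7.0 mg).
Take 0.3182 servings of bell pepper: +7.0 mg calcium for $0.24 (total $3.39, still need 0.0 mg).
Filling from the cheapest source first is optimal under one linear minimum: $3.39.

$3.39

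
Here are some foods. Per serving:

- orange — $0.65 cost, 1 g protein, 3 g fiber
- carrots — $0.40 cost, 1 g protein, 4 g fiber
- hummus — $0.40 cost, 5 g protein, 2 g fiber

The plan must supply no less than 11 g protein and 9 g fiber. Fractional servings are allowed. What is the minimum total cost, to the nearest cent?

$1.29

Two binding constraints pin down two serving amounts, so the optimal mix uses at most two foods. The candidates are each food alone (scaled to the tighter of protein/fiber) and each pair with both constraints tight.
orange only: max(11/1, 9/3) = 11 servings → $7.15.
carrots only: max(11/1, 9/4) = 11 servings → $4.40.
hummus only: max(11/5, 9/2) = 4.5 servings → $1.80.
orange + carrots: intersection lies outside the first quadrant.
orange + hummus with both tight: 1.769 servings and 1.846 servings → $1.89.
carrots + hummus with both tight: 1.278 servings and 1.944 servings → $1.29.
So the least-cost plan costs $1.29.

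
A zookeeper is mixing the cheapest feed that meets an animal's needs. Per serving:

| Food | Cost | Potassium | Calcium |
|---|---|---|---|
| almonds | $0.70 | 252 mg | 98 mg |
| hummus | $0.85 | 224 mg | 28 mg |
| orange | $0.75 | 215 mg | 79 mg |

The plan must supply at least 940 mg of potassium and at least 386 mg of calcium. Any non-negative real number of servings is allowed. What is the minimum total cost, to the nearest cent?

$2.76

almonds only: max(940/252, 386/98) = 3.939 servings → $2.76.
hummus only: max(940/224, 386/28) = 13.79 servings → $11.72.
orange only: max(940/215, 386/79) = 4.886 servings → $3.66.
almonds + hummus with both targets exact would need a negative amount; discard.
almonds + orange: the both-tight solution has a negative serving — not a feasible corner.
hummus + orange: intersection lies outside the first quadrant.
So the least-cost plan costs $2.76.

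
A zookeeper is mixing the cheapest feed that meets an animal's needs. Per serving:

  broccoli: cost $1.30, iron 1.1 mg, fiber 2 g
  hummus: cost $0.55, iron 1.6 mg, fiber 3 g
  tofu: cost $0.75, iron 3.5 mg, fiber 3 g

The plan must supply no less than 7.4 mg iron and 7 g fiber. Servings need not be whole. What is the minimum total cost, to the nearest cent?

broccoli only: max(7.4/1.1, 7/2) = 6.727 servings → $8.75.
hummus only: max(7.4/1.6, 7/3) = 4.625 servings → $2.54.
tofu only: max(7.4/3.5, 7/3) = 2.333 servings → $1.75.
broccoli + hummus: intersection lies outside the first quadrant.
broccoli + tofu with both tight: 0.6216 servings and 1.919 servings → $2.25.
hummus + tofu with both tight: 0.4035 servings and 1.93 servings → $1.67.
The minimum over all feasible corners is $1.67.

$1.67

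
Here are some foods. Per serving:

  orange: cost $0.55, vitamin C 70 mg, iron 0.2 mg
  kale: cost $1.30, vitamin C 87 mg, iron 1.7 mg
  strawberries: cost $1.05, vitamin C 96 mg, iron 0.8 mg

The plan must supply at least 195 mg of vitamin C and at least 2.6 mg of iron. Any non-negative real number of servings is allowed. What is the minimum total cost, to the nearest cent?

Compare the cost at each extreme point of the feasible region.
orange only: max(195/70, 2.6/0.2) = 13 servings → $7.15.
kale only: max(195/87, 2.6/1.7) = 2.241 servings → $2.91.
strawberries only: max(195/96, 2.6/0.8) = 3.25 servings → $3.41.
orange + kale with both tight: 1.036 servings and 1.407 servings → $2.40.
orange + strawberries: intersection lies outside the first quadrant.
kale + strawberries with both tight: 1 serving and 1.125 servings → $2.48.
Cheapest feasible corner: $2.40.

$2.40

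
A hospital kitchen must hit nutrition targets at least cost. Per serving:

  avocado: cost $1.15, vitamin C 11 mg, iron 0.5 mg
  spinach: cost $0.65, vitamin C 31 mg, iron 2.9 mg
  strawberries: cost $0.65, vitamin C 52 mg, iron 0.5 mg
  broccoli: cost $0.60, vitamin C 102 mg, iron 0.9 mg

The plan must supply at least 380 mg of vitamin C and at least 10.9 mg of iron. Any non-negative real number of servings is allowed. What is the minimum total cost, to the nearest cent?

$3.58

With two linear requirements the optimum uses one or two foods; enumerate the corners.
avocado only: max(380/11, 10.9/0.5) = 34.55 servings → $39.73.
spinach only: max(380/31, 10.9/2.9) = 12.26 servings → $7.97.
strawberries only: max(380/52, 10.9/0.5) = 21.8 servings → $14.17.
broccoli only: max(380/102, 10.9/0.9) = 12.11 servings → $7.27.
avocado + spinach with both targets exact would need a negative amount; discard.
avocado + strawberries with both tight: 18.38 servings and 3.42 servings → $23.36.
avocado + broccoli with both tight: 18.73 servings and 1.706 servings → $22.56.
spinach + strawberries with both tight: 2.785 servings and 5.647 servings → $5.48.
spinach + broccoli with both tight: 2.873 servings and 2.852 servings → $3.58.
strawberries + broccoli: intersection lies outside the first quadrant.
So the least-cost plan costs $3.58.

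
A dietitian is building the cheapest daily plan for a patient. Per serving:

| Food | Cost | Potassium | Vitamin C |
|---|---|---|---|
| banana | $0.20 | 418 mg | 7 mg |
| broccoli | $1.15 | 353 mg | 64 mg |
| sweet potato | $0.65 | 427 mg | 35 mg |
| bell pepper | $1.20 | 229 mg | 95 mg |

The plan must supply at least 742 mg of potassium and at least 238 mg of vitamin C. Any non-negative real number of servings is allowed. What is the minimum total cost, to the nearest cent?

The cheapest plan sits at a corner of the feasible region — with two constraints it uses at most two foods.
banana only: max(742/418, 238/7) = 34 servings → $6.80.
broccoli only: max(742/353, 238/64) = 3.719 servings → $4.28.
sweet potato only: max(742/427, 238/35) = 6.8 servings → $4.42.
bell pepper only: max(742/229, 238/95) = 3.24 servings → $3.89.
banana + broccoli: intersection lies outside the first quadrant.
banana + sweet potato: intersection lies outside the first quadrant.
banana + bell pepper with both tight: 0.4196 servings and 2.474 servings → $3.05.
broccoli + sweet potato with both targets exact would need a negative amount; discard.
broccoli + bell pepper with both tight: 0.8469 servings and 1.935 servings → $3.30.
sweet potato + bell pepper with both tight: 0.4912 servings and 2.324 servings → $3.11.
Cheapest feasible corner: $3.05.

$3.05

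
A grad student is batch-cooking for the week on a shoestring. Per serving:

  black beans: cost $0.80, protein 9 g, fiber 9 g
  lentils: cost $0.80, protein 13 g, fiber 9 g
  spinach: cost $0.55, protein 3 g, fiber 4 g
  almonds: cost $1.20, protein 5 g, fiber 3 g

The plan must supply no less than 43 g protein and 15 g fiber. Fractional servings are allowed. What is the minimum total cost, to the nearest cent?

$2.65

A basic optimal solution has at most two foods positive. Try each food alone and each pair with both targets met exactly.
black beans only: max(43/9, 15/9) = 4.778 servings → $3.82.
lentils only: max(43/13, 15/9) = 3.308 servings → $2.65.
spinach only: max(43/3, 15/4) = 14.33 servings → $7.88.
almonds only: max(43/5, 15/3) = 8.6 servings → $10.32.
black beans + lentils with both targets exact would need a negative amount; discard.
black beans + spinach: intersection lies outside the first quadrant.
black beans + almonds with both targets exact would need a negative amount; discard.
lentils + spinach with both targets exact would need a negative amount; discard.
lentils + almonds with both targets exact would need a negative amount; discard.
spinach + almonds with both targets exact would need a negative amount; discard.
Cheapest feasible corner: $2.65.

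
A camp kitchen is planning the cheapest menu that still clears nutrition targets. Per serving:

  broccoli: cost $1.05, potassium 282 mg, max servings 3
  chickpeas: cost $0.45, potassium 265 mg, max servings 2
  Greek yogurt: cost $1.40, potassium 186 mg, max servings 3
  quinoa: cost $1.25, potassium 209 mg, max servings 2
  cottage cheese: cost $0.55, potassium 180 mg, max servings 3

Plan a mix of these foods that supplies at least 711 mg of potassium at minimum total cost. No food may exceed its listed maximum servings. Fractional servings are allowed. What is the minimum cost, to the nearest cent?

Cost per mg of potassium: chickpeas $0.0017, cottage cheese $0.0031, broccoli $0.0037, quinoa $0.0060, Greek yogurt $0.0075.
Take 2 servings of chickpeas: +530.0 mg potassium for $0.90 (total $0.90, still need 181.0 mg).
Take 1.006 servings of cottage cheese: +181.0 mg potassium for $0.55 (total $1.45, still need 0.0 mg).
Greedy by cheapest-per-mg is optimal for a single linear constraint, so the minimum cost is $1.45.

$1.45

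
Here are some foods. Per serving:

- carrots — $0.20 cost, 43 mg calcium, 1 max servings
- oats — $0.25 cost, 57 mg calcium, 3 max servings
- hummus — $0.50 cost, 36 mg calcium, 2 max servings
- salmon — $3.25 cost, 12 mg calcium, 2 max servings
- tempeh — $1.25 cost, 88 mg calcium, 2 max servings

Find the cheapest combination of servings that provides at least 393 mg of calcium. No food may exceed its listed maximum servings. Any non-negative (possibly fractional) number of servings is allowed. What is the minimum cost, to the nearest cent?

$3.47

Cost per mg of calcium: oats $0.0044, carrots $0.0047, hummus $0.0139, tempeh $0.0142, salmon $0.2708.
Take 3 servings of oats: +171.0 mg calcium for $0.75 (total $0.75, still need 222.0 mg).
Take 1 serving of carrots: +43.0 mg calcium for $0.20 (total $0.95, still need 179.0 mg).
Take 2 servings of hummus: +72.0 mg calcium for $1.00 (total $1.95, still need 107.0 mg).
Take 1.216 servings of tempeh: +107.0 mg calcium for $1.52 (total $3.47, still need 0.0 mg).
Filling from the cheapest source first is optimal under one linear minimum: $3.47.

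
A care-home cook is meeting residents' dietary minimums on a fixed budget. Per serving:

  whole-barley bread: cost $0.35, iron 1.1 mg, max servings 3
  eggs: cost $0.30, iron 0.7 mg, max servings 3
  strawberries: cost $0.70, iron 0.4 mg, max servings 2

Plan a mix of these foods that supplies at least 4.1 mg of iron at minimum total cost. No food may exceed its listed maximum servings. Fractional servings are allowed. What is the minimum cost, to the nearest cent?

$1.39

Cost per mg of iron: whole-barley bread $0.3182, eggs $0.4286, strawberries $1.7500.
Take 3 servings of whole-barley bread: +3.3 mg iron for $1.05 (total $1.05, still need 0.8 mg).
Take 1.143 servings of eggs: +0.8 mg iron for $0.34 (total $1.39, still need 0.0 mg).
Greedy by cheapest-per-mg is optimal for a single linear constraint, so the minimum cost is $1.39.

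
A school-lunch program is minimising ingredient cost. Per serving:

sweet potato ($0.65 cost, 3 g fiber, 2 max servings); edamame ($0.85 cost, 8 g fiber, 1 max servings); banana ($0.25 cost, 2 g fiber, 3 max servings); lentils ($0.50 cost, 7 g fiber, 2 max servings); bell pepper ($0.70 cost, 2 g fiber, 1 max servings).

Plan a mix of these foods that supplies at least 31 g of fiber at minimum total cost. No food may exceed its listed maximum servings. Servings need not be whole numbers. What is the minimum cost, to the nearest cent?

$3.25

Cost per g of fiber: lentils $0.0714, edamame $0.1062, banana $0.1250, sweet potato $0.2167, bell pepper $0.3500.
Take 2 servings of lentils: +14.0 g fiber for $1.00 (total $1.00, still need 17.0 g).
Take 1 serving of edamame: +8.0 g fiber for $0.85 (total $1.85, still need 9.0 g).
Take 3 servings of banana: +6.0 g fiber for $0.75 (total $2.60, still need 3.0 g).
Take 1 serving of sweet potato: +3.0 g fiber for $0.65 (total $3.25, still need 0.0 g).
Filling from the cheapest source first is optimal under one linear minimum: $3.25.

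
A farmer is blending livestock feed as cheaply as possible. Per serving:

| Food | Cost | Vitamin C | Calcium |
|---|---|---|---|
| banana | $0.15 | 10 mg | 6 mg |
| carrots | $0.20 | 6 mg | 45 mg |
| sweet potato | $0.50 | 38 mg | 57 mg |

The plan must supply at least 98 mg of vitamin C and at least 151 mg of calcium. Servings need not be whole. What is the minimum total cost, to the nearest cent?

An LP optimum is at a vertex; with two nutrient constraints at most two foods are used. Check each candidate.
banana only: max(98/10, 151/6) = 25.17 servings → $3.77.
carrots only: max(98/6, 151/45) = 16.33 servings → $3.27.
sweet potato only: max(98/38, 151/57) = 2.649 servings → $1.32.
banana + carrots with both tight: 8.464 servings and 2.227 servings → $1.71.
banana + sweet potato with both targets exact would need a negative amount; discard.
carrots + sweet potato with both tight: 0.1111 servings and 2.561 servings → $1.30.
Cheapest feasible corner: $1.30.

$1.30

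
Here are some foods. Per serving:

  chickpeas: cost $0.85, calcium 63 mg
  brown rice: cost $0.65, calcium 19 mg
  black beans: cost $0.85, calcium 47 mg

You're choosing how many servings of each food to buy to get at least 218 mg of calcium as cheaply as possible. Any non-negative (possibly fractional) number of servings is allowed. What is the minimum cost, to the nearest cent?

$2.94

Cost per mg of calcium: chickpeas $0.0135, black beans $0.0181, brown rice $0.0342.
With no serving limits, use only chickpeas: 218 mg / 63 mg = 3.46 servings × $0.85 = $2.94.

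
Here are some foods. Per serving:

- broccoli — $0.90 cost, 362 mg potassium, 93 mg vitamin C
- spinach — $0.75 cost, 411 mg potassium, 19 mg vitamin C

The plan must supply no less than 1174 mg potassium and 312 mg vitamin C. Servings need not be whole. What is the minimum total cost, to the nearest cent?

broccoli only: max(1174/362, 312/93) = 3.355 servings → $3.02.
spinach only: max(1174/411, 312/19) = 16.42 servings → $12.32.
broccoli + spinach: intersection lies outside the first quadrant.
Cheapest feasible corner: $3.02.

$3.02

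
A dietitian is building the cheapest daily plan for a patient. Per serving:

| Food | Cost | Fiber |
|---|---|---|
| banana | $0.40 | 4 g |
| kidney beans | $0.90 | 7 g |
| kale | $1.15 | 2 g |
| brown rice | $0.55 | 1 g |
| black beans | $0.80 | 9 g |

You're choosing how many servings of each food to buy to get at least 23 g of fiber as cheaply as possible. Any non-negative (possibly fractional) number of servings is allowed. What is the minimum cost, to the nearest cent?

$2.04

Cost per g of fiber: black beans $0.0889, banana $0.1000, kidney beans $0.1286, brown rice $0.5500, kale $0.5750.
With no serving limits, use only black beans: 23 g / 9 g = 2.556 servings × $0.80 = $2.04.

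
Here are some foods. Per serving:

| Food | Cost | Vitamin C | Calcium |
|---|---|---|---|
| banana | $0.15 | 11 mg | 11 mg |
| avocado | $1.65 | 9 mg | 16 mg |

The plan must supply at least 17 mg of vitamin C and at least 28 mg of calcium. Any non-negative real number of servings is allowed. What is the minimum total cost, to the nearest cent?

Compare the cost at each extreme point of the feasible region.
banana only: max(17/11, 28/11) = 2.545 servings → $0.38.
avocado only: max(17/9, 28/16) = 1.889 servings → $3.12.
banana + avocado with both tight: 0.2597 servings and 1.571 servings → $2.63.
The minimum over all feasible corners is $0.38.

$0.38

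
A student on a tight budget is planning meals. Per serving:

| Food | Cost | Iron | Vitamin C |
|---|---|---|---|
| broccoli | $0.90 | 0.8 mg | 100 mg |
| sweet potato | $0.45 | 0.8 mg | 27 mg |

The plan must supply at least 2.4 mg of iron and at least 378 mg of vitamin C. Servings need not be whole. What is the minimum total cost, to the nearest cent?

A basic optimal solution has at most two foods positive. Try each food alone and each pair with both targets met exactly.
broccoli only: max(2.4/0.8, 378/100) = 3.78 servings → $3.40.
sweet potato only: max(2.4/0.8, 378/27) = 14 servings → $6.30.
broccoli + sweet potato: intersection lies outside the first quadrant.
Cheapest feasible corner: $3.40.

$3.40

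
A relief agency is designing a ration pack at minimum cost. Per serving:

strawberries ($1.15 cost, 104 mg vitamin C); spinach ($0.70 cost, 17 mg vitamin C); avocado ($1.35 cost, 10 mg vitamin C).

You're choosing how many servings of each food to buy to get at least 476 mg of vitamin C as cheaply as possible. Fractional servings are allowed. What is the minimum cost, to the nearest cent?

$5.26

Cost per mg of vitamin C: strawberries $0.0111, spinach $0.0412, avocado $0.1350.
With no serving limits, use only strawberries: 476 mg / 104 mg = 4.577 servings × $1.15 = $5.26.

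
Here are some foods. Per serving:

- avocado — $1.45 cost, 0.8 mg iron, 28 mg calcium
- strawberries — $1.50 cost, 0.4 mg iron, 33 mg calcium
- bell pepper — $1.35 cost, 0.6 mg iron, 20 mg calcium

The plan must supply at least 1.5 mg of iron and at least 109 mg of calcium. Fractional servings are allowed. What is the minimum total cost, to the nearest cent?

The cheapest plan sits at a corner of the feasible region — with two constraints it uses at most two foods.
avocado only: max(1.5/0.8, 109/28) = 3.893 servings → $5.64.
strawberries only: max(1.5/0.4, 109/33) = 3.75 servings → $5.62.
bell pepper only: max(1.5/0.6, 109/20) = 5.45 servings → $7.36.
avocado + strawberries with both tight: 0.3882 servings and 2.974 servings → $5.02.
avocado + bell pepper with both targets exact would need a negative amount; discard.
strawberries + bell pepper with both tight: 3 servings and 0.5 servings → $5.17.
Cheapest feasible corner: $5.02.

$5.02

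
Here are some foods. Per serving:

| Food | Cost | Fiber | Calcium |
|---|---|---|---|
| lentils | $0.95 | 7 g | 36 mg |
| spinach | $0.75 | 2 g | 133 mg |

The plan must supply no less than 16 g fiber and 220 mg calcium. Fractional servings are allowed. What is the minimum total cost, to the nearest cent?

$2.71

With two linear requirements the optimum uses one or two foods; enumerate the corners.
lentils only: max(16/7, 220/36) = 6.111 servings → $5.81.
spinach only: max(16/2, 220/133) = 8 servings → $6.00.
lentils + spinach with both tight: 1.965 servings and 1.122 servings → $2.71.
The minimum over all feasible corners is $2.71.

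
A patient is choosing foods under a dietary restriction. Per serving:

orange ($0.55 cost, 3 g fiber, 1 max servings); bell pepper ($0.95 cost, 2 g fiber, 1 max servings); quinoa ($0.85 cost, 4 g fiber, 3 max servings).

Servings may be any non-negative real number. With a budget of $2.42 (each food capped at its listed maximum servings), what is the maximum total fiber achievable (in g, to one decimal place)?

11.8 g

Fiber per dollar: orange 5.455, quinoa 4.706, bell pepper 2.105.
Take 1 serving of orange: spends $0.55, +3.0 g fiber (running total 3.0 g).
Take 2.2 servings of quinoa: spends $1.87, +8.8 g fiber (running total 11.8 g).
Filling greedily by fiber-per-dollar is optimal for one linear limit, giving 11.8 g.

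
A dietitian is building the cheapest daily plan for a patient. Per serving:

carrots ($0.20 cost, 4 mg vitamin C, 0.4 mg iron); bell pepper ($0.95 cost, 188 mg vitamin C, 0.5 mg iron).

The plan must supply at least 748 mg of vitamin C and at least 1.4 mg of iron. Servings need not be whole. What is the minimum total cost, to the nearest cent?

Compare the cost at each extreme point of the feasible region.
carrots only: max(748/4, 1.4/0.4) = 187 servings → $37.40.
bell pepper only: max(748/188, 1.4/0.5) = 3.979 servings → $3.78.
carrots + bell pepper: the both-tight solution has a negative serving — not a feasible corner.
So the least-cost plan costs $3.78.

$3.78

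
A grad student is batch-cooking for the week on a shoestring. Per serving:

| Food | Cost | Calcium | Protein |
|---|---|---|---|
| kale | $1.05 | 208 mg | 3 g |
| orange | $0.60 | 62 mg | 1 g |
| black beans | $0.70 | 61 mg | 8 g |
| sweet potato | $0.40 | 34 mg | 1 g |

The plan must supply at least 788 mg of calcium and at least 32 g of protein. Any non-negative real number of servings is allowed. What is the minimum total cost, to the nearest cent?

$5.11

kale only: max(788/208, 32/3) = 10.67 servings → $11.20.
orange only: max(788/62, 32/1) = 32 servings → $19.20.
black beans only: max(788/61, 32/8) = 12.92 servings → $9.04.
sweet potato only: max(788/34, 32/1) = 32 servings → $12.80.
kale + orange: intersection lies outside the first quadrant.
kale + black beans with both tight: 2.939 servings and 2.898 servings → $5.11.
kale + sweet potato with both targets exact would need a negative amount; discard.
orange + black beans with both tight: 10 servings and 2.749 servings → $7.93.
orange + sweet potato: the both-tight solution has a negative serving — not a feasible corner.
black beans + sweet potato with both tight: 1.422 servings and 20.63 servings → $9.25.
The minimum over all feasible corners is $5.11.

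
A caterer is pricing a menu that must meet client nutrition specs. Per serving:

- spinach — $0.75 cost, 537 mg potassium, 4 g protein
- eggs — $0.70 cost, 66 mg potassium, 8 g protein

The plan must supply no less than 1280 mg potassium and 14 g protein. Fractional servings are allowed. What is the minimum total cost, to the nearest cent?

The cheapest plan sits at a corner of the feasible region — with two constraints it uses at most two foods.
spinach only: max(1280/537, 14/4) = 3.5 servings → $2.62.
eggs only: max(1280/66, 14/8) = 19.39 servings → $13.58.
spinach + eggs with both tight: 2.311 servings and 0.5947 servings → $2.15.
The minimum over all feasible corners is $2.15.

$2.15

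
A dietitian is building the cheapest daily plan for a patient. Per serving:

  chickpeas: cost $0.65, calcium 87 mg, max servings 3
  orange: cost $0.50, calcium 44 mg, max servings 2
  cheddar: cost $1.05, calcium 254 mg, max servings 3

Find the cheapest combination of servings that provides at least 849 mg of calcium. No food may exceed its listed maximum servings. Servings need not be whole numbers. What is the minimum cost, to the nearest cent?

Cost per mg of calcium: cheddar $0.0041, chickpeas $0.0075, orange $0.0114.
Take 3 servings of cheddar: +762.0 mg calcium for $3.15 (total $3.15, still need 87.0 mg).
Take 1 serving of chickpeas: +87.0 mg calcium for $0.65 (total $3.80, still need 0.0 mg).
Greedy by cheapest-per-mg is optimal for a single linear constraint, so the minimum cost is $3.80.

$3.80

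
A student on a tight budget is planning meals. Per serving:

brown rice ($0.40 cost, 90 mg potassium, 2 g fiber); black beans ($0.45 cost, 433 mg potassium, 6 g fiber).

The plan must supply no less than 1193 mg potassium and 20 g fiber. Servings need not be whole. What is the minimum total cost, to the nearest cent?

For a min-cost LP with two ≥-constraints, a basic feasible solution has at most two positive variables.
brown rice only: max(1193/90, 20/2) = 13.26 servings → $5.30.
black beans only: max(1193/433, 20/6) = 3.333 servings → $1.50.
brown rice + black beans with both tight: 4.607 servings and 1.798 servings → $2.65.
The minimum over all feasible corners is $1.50.

$1.50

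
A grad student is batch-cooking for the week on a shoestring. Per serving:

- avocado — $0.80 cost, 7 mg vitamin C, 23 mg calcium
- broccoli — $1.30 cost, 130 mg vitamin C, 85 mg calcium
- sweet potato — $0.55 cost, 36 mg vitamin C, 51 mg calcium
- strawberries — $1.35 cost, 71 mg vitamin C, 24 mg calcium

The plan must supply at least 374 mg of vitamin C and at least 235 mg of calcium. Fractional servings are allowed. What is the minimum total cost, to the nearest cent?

$3.74

At the optimum either one food covers both requirements or two foods hit both targets exactly; no other combination can be cheaper.
avocado only: max(374/7, 235/23) = 53.43 servings → $42.74.
broccoli only: max(374/130, 235/85) = 2.877 servings → $3.74.
sweet potato only: max(374/36, 235/51) = 10.39 servings → $5.71.
strawberries only: max(374/71, 235/24) = 9.792 servings → $13.22.
avocado + broccoli: intersection lies outside the first quadrant.
avocado + sweet potato: intersection lies outside the first quadrant.
avocado + strawberries with both tight: 5.262 servings and 4.749 servings → $10.62.
broccoli + sweet potato with both targets exact would need a negative amount; discard.
broccoli + strawberries with both tight: 2.645 servings and 0.4254 servings → $4.01.
sweet potato + strawberries with both tight: 2.796 servings and 3.85 servings → $6.74.
So the least-cost plan costs $3.74.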